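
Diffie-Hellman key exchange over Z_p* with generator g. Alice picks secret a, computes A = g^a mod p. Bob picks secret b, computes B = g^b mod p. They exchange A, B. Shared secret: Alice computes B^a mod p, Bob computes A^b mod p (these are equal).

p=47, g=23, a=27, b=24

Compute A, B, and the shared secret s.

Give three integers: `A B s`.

A = 23^27 mod 47  (bits of 27 = 11011)
  bit 0 = 1: r = r^2 * 23 mod 47 = 1^2 * 23 = 1*23 = 23
  bit 1 = 1: r = r^2 * 23 mod 47 = 23^2 * 23 = 12*23 = 41
  bit 2 = 0: r = r^2 mod 47 = 41^2 = 36
  bit 3 = 1: r = r^2 * 23 mod 47 = 36^2 * 23 = 27*23 = 10
  bit 4 = 1: r = r^2 * 23 mod 47 = 10^2 * 23 = 6*23 = 44
  -> A = 44
B = 23^24 mod 47  (bits of 24 = 11000)
  bit 0 = 1: r = r^2 * 23 mod 47 = 1^2 * 23 = 1*23 = 23
  bit 1 = 1: r = r^2 * 23 mod 47 = 23^2 * 23 = 12*23 = 41
  bit 2 = 0: r = r^2 mod 47 = 41^2 = 36
  bit 3 = 0: r = r^2 mod 47 = 36^2 = 27
  bit 4 = 0: r = r^2 mod 47 = 27^2 = 24
  -> B = 24
s = B^a = 24^27 mod 47  (bits of 27 = 11011)
  bit 0 = 1: r = r^2 * 24 mod 47 = 1^2 * 24 = 1*24 = 24
  bit 1 = 1: r = r^2 * 24 mod 47 = 24^2 * 24 = 12*24 = 6
  bit 2 = 0: r = r^2 mod 47 = 6^2 = 36
  bit 3 = 1: r = r^2 * 24 mod 47 = 36^2 * 24 = 27*24 = 37
  bit 4 = 1: r = r^2 * 24 mod 47 = 37^2 * 24 = 6*24 = 3
  -> s = B^a = 3

Answer: 44 24 3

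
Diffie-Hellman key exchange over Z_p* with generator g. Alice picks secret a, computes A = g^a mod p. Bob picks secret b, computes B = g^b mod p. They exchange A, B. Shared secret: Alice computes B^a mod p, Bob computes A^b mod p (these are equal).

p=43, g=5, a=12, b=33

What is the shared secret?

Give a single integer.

A = 5^12 mod 43  (bits of 12 = 1100)
  bit 0 = 1: r = r^2 * 5 mod 43 = 1^2 * 5 = 1*5 = 5
  bit 1 = 1: r = r^2 * 5 mod 43 = 5^2 * 5 = 25*5 = 39
  bit 2 = 0: r = r^2 mod 43 = 39^2 = 16
  bit 3 = 0: r = r^2 mod 43 = 16^2 = 41
  -> A = 41
B = 5^33 mod 43  (bits of 33 = 100001)
  bit 0 = 1: r = r^2 * 5 mod 43 = 1^2 * 5 = 1*5 = 5
  bit 1 = 0: r = r^2 mod 43 = 5^2 = 25
  bit 2 = 0: r = r^2 mod 43 = 25^2 = 23
  bit 3 = 0: r = r^2 mod 43 = 23^2 = 13
  bit 4 = 0: r = r^2 mod 43 = 13^2 = 40
  bit 5 = 1: r = r^2 * 5 mod 43 = 40^2 * 5 = 9*5 = 2
  -> B = 2
s = B^a = 2^12 mod 43  (bits of 12 = 1100)
  bit 0 = 1: r = r^2 * 2 mod 43 = 1^2 * 2 = 1*2 = 2
  bit 1 = 1: r = r^2 * 2 mod 43 = 2^2 * 2 = 4*2 = 8
  bit 2 = 0: r = r^2 mod 43 = 8^2 = 21
  bit 3 = 0: r = r^2 mod 43 = 21^2 = 11
  -> s = B^a = 11

Answer: 11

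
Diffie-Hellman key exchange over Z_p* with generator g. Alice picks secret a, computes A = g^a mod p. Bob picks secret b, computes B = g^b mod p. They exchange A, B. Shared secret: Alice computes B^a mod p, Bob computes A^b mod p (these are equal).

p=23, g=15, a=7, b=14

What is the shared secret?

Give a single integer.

Answer: 3

Derivation:
A = 15^7 mod 23  (bits of 7 = 111)
  bit 0 = 1: r = r^2 * 15 mod 23 = 1^2 * 15 = 1*15 = 15
  bit 1 = 1: r = r^2 * 15 mod 23 = 15^2 * 15 = 18*15 = 17
  bit 2 = 1: r = r^2 * 15 mod 23 = 17^2 * 15 = 13*15 = 11
  -> A = 11
B = 15^14 mod 23  (bits of 14 = 1110)
  bit 0 = 1: r = r^2 * 15 mod 23 = 1^2 * 15 = 1*15 = 15
  bit 1 = 1: r = r^2 * 15 mod 23 = 15^2 * 15 = 18*15 = 17
  bit 2 = 1: r = r^2 * 15 mod 23 = 17^2 * 15 = 13*15 = 11
  bit 3 = 0: r = r^2 mod 23 = 11^2 = 6
  -> B = 6
s = B^a = 6^7 mod 23  (bits of 7 = 111)
  bit 0 = 1: r = r^2 * 6 mod 23 = 1^2 * 6 = 1*6 = 6
  bit 1 = 1: r = r^2 * 6 mod 23 = 6^2 * 6 = 13*6 = 9
  bit 2 = 1: r = r^2 * 6 mod 23 = 9^2 * 6 = 12*6 = 3
  -> s = B^a = 3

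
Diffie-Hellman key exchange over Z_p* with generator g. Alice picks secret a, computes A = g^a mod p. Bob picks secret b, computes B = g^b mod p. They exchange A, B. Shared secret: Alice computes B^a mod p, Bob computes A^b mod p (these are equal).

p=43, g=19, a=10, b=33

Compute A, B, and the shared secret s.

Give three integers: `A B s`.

Answer: 40 8 4

Derivation:
A = 19^10 mod 43  (bits of 10 = 1010)
  bit 0 = 1: r = r^2 * 19 mod 43 = 1^2 * 19 = 1*19 = 19
  bit 1 = 0: r = r^2 mod 43 = 19^2 = 17
  bit 2 = 1: r = r^2 * 19 mod 43 = 17^2 * 19 = 31*19 = 30
  bit 3 = 0: r = r^2 mod 43 = 30^2 = 40
  -> A = 40
B = 19^33 mod 43  (bits of 33 = 100001)
  bit 0 = 1: r = r^2 * 19 mod 43 = 1^2 * 19 = 1*19 = 19
  bit 1 = 0: r = r^2 mod 43 = 19^2 = 17
  bit 2 = 0: r = r^2 mod 43 = 17^2 = 31
  bit 3 = 0: r = r^2 mod 43 = 31^2 = 15
  bit 4 = 0: r = r^2 mod 43 = 15^2 = 10
  bit 5 = 1: r = r^2 * 19 mod 43 = 10^2 * 19 = 14*19 = 8
  -> B = 8
s = B^a = 8^10 mod 43  (bits of 10 = 1010)
  bit 0 = 1: r = r^2 * 8 mod 43 = 1^2 * 8 = 1*8 = 8
  bit 1 = 0: r = r^2 mod 43 = 8^2 = 21
  bit 2 = 1: r = r^2 * 8 mod 43 = 21^2 * 8 = 11*8 = 2
  bit 3 = 0: r = r^2 mod 43 = 2^2 = 4
  -> s = B^a = 4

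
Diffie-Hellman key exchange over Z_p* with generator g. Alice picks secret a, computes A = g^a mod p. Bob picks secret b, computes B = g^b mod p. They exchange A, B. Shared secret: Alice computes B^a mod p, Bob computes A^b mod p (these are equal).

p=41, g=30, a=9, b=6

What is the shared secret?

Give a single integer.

Answer: 36

Derivation:
A = 30^9 mod 41  (bits of 9 = 1001)
  bit 0 = 1: r = r^2 * 30 mod 41 = 1^2 * 30 = 1*30 = 30
  bit 1 = 0: r = r^2 mod 41 = 30^2 = 39
  bit 2 = 0: r = r^2 mod 41 = 39^2 = 4
  bit 3 = 1: r = r^2 * 30 mod 41 = 4^2 * 30 = 16*30 = 29
  -> A = 29
B = 30^6 mod 41  (bits of 6 = 110)
  bit 0 = 1: r = r^2 * 30 mod 41 = 1^2 * 30 = 1*30 = 30
  bit 1 = 1: r = r^2 * 30 mod 41 = 30^2 * 30 = 39*30 = 22
  bit 2 = 0: r = r^2 mod 41 = 22^2 = 33
  -> B = 33
s = B^a = 33^9 mod 41  (bits of 9 = 1001)
  bit 0 = 1: r = r^2 * 33 mod 41 = 1^2 * 33 = 1*33 = 33
  bit 1 = 0: r = r^2 mod 41 = 33^2 = 23
  bit 2 = 0: r = r^2 mod 41 = 23^2 = 37
  bit 3 = 1: r = r^2 * 33 mod 41 = 37^2 * 33 = 16*33 = 36
  -> s = B^a = 36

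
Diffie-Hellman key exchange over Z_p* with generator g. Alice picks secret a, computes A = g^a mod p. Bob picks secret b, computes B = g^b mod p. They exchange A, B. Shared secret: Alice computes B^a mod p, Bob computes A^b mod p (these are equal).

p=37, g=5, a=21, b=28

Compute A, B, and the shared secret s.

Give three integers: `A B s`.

Answer: 23 7 10

Derivation:
A = 5^21 mod 37  (bits of 21 = 10101)
  bit 0 = 1: r = r^2 * 5 mod 37 = 1^2 * 5 = 1*5 = 5
  bit 1 = 0: r = r^2 mod 37 = 5^2 = 25
  bit 2 = 1: r = r^2 * 5 mod 37 = 25^2 * 5 = 33*5 = 17
  bit 3 = 0: r = r^2 mod 37 = 17^2 = 30
  bit 4 = 1: r = r^2 * 5 mod 37 = 30^2 * 5 = 12*5 = 23
  -> A = 23
B = 5^28 mod 37  (bits of 28 = 11100)
  bit 0 = 1: r = r^2 * 5 mod 37 = 1^2 * 5 = 1*5 = 5
  bit 1 = 1: r = r^2 * 5 mod 37 = 5^2 * 5 = 25*5 = 14
  bit 2 = 1: r = r^2 * 5 mod 37 = 14^2 * 5 = 11*5 = 18
  bit 3 = 0: r = r^2 mod 37 = 18^2 = 28
  bit 4 = 0: r = r^2 mod 37 = 28^2 = 7
  -> B = 7
s = B^a = 7^21 mod 37  (bits of 21 = 10101)
  bit 0 = 1: r = r^2 * 7 mod 37 = 1^2 * 7 = 1*7 = 7
  bit 1 = 0: r = r^2 mod 37 = 7^2 = 12
  bit 2 = 1: r = r^2 * 7 mod 37 = 12^2 * 7 = 33*7 = 9
  bit 3 = 0: r = r^2 mod 37 = 9^2 = 7
  bit 4 = 1: r = r^2 * 7 mod 37 = 7^2 * 7 = 12*7 = 10
  -> s = B^a = 10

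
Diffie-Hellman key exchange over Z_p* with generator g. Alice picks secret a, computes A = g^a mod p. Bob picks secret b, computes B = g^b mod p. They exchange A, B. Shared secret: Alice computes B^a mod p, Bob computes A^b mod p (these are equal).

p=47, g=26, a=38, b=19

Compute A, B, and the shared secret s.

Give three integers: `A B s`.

Answer: 32 19 8

Derivation:
A = 26^38 mod 47  (bits of 38 = 100110)
  bit 0 = 1: r = r^2 * 26 mod 47 = 1^2 * 26 = 1*26 = 26
  bit 1 = 0: r = r^2 mod 47 = 26^2 = 18
  bit 2 = 0: r = r^2 mod 47 = 18^2 = 42
  bit 3 = 1: r = r^2 * 26 mod 47 = 42^2 * 26 = 25*26 = 39
  bit 4 = 1: r = r^2 * 26 mod 47 = 39^2 * 26 = 17*26 = 19
  bit 5 = 0: r = r^2 mod 47 = 19^2 = 32
  -> A = 32
B = 26^19 mod 47  (bits of 19 = 10011)
  bit 0 = 1: r = r^2 * 26 mod 47 = 1^2 * 26 = 1*26 = 26
  bit 1 = 0: r = r^2 mod 47 = 26^2 = 18
  bit 2 = 0: r = r^2 mod 47 = 18^2 = 42
  bit 3 = 1: r = r^2 * 26 mod 47 = 42^2 * 26 = 25*26 = 39
  bit 4 = 1: r = r^2 * 26 mod 47 = 39^2 * 26 = 17*26 = 19
  -> B = 19
s = B^a = 19^38 mod 47  (bits of 38 = 100110)
  bit 0 = 1: r = r^2 * 19 mod 47 = 1^2 * 19 = 1*19 = 19
  bit 1 = 0: r = r^2 mod 47 = 19^2 = 32
  bit 2 = 0: r = r^2 mod 47 = 32^2 = 37
  bit 3 = 1: r = r^2 * 19 mod 47 = 37^2 * 19 = 6*19 = 20
  bit 4 = 1: r = r^2 * 19 mod 47 = 20^2 * 19 = 24*19 = 33
  bit 5 = 0: r = r^2 mod 47 = 33^2 = 8
  -> s = B^a = 8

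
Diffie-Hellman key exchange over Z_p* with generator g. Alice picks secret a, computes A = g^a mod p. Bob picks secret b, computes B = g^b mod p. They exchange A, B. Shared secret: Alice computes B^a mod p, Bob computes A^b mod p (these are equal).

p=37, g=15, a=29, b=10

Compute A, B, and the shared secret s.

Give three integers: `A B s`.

A = 15^29 mod 37  (bits of 29 = 11101)
  bit 0 = 1: r = r^2 * 15 mod 37 = 1^2 * 15 = 1*15 = 15
  bit 1 = 1: r = r^2 * 15 mod 37 = 15^2 * 15 = 3*15 = 8
  bit 2 = 1: r = r^2 * 15 mod 37 = 8^2 * 15 = 27*15 = 35
  bit 3 = 0: r = r^2 mod 37 = 35^2 = 4
  bit 4 = 1: r = r^2 * 15 mod 37 = 4^2 * 15 = 16*15 = 18
  -> A = 18
B = 15^10 mod 37  (bits of 10 = 1010)
  bit 0 = 1: r = r^2 * 15 mod 37 = 1^2 * 15 = 1*15 = 15
  bit 1 = 0: r = r^2 mod 37 = 15^2 = 3
  bit 2 = 1: r = r^2 * 15 mod 37 = 3^2 * 15 = 9*15 = 24
  bit 3 = 0: r = r^2 mod 37 = 24^2 = 21
  -> B = 21
s = B^a = 21^29 mod 37  (bits of 29 = 11101)
  bit 0 = 1: r = r^2 * 21 mod 37 = 1^2 * 21 = 1*21 = 21
  bit 1 = 1: r = r^2 * 21 mod 37 = 21^2 * 21 = 34*21 = 11
  bit 2 = 1: r = r^2 * 21 mod 37 = 11^2 * 21 = 10*21 = 25
  bit 3 = 0: r = r^2 mod 37 = 25^2 = 33
  bit 4 = 1: r = r^2 * 21 mod 37 = 33^2 * 21 = 16*21 = 3
  -> s = B^a = 3

Answer: 18 21 3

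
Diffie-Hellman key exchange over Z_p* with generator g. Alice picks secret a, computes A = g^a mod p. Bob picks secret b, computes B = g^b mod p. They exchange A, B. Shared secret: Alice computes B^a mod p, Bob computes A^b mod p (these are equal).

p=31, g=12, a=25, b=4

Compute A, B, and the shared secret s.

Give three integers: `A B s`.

A = 12^25 mod 31  (bits of 25 = 11001)
  bit 0 = 1: r = r^2 * 12 mod 31 = 1^2 * 12 = 1*12 = 12
  bit 1 = 1: r = r^2 * 12 mod 31 = 12^2 * 12 = 20*12 = 23
  bit 2 = 0: r = r^2 mod 31 = 23^2 = 2
  bit 3 = 0: r = r^2 mod 31 = 2^2 = 4
  bit 4 = 1: r = r^2 * 12 mod 31 = 4^2 * 12 = 16*12 = 6
  -> A = 6
B = 12^4 mod 31  (bits of 4 = 100)
  bit 0 = 1: r = r^2 * 12 mod 31 = 1^2 * 12 = 1*12 = 12
  bit 1 = 0: r = r^2 mod 31 = 12^2 = 20
  bit 2 = 0: r = r^2 mod 31 = 20^2 = 28
  -> B = 28
s = B^a = 28^25 mod 31  (bits of 25 = 11001)
  bit 0 = 1: r = r^2 * 28 mod 31 = 1^2 * 28 = 1*28 = 28
  bit 1 = 1: r = r^2 * 28 mod 31 = 28^2 * 28 = 9*28 = 4
  bit 2 = 0: r = r^2 mod 31 = 4^2 = 16
  bit 3 = 0: r = r^2 mod 31 = 16^2 = 8
  bit 4 = 1: r = r^2 * 28 mod 31 = 8^2 * 28 = 2*28 = 25
  -> s = B^a = 25

Answer: 6 28 25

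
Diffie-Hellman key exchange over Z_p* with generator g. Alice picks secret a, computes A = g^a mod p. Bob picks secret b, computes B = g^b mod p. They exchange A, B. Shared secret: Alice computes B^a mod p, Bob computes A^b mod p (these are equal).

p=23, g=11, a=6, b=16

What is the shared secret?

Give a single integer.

A = 11^6 mod 23  (bits of 6 = 110)
  bit 0 = 1: r = r^2 * 11 mod 23 = 1^2 * 11 = 1*11 = 11
  bit 1 = 1: r = r^2 * 11 mod 23 = 11^2 * 11 = 6*11 = 20
  bit 2 = 0: r = r^2 mod 23 = 20^2 = 9
  -> A = 9
B = 11^16 mod 23  (bits of 16 = 10000)
  bit 0 = 1: r = r^2 * 11 mod 23 = 1^2 * 11 = 1*11 = 11
  bit 1 = 0: r = r^2 mod 23 = 11^2 = 6
  bit 2 = 0: r = r^2 mod 23 = 6^2 = 13
  bit 3 = 0: r = r^2 mod 23 = 13^2 = 8
  bit 4 = 0: r = r^2 mod 23 = 8^2 = 18
  -> B = 18
s = B^a = 18^6 mod 23  (bits of 6 = 110)
  bit 0 = 1: r = r^2 * 18 mod 23 = 1^2 * 18 = 1*18 = 18
  bit 1 = 1: r = r^2 * 18 mod 23 = 18^2 * 18 = 2*18 = 13
  bit 2 = 0: r = r^2 mod 23 = 13^2 = 8
  -> s = B^a = 8

Answer: 8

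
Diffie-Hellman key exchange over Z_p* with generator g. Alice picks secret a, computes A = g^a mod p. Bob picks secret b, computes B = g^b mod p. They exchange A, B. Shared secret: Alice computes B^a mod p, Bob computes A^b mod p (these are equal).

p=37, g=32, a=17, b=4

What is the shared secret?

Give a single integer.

Answer: 9

Derivation:
A = 32^17 mod 37  (bits of 17 = 10001)
  bit 0 = 1: r = r^2 * 32 mod 37 = 1^2 * 32 = 1*32 = 32
  bit 1 = 0: r = r^2 mod 37 = 32^2 = 25
  bit 2 = 0: r = r^2 mod 37 = 25^2 = 33
  bit 3 = 0: r = r^2 mod 37 = 33^2 = 16
  bit 4 = 1: r = r^2 * 32 mod 37 = 16^2 * 32 = 34*32 = 15
  -> A = 15
B = 32^4 mod 37  (bits of 4 = 100)
  bit 0 = 1: r = r^2 * 32 mod 37 = 1^2 * 32 = 1*32 = 32
  bit 1 = 0: r = r^2 mod 37 = 32^2 = 25
  bit 2 = 0: r = r^2 mod 37 = 25^2 = 33
  -> B = 33
s = B^a = 33^17 mod 37  (bits of 17 = 10001)
  bit 0 = 1: r = r^2 * 33 mod 37 = 1^2 * 33 = 1*33 = 33
  bit 1 = 0: r = r^2 mod 37 = 33^2 = 16
  bit 2 = 0: r = r^2 mod 37 = 16^2 = 34
  bit 3 = 0: r = r^2 mod 37 = 34^2 = 9
  bit 4 = 1: r = r^2 * 33 mod 37 = 9^2 * 33 = 7*33 = 9
  -> s = B^a = 9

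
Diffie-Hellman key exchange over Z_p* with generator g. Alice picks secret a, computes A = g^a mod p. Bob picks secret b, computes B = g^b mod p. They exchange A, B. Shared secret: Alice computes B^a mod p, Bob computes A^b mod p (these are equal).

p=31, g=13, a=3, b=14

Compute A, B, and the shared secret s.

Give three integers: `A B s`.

A = 13^3 mod 31  (bits of 3 = 11)
  bit 0 = 1: r = r^2 * 13 mod 31 = 1^2 * 13 = 1*13 = 13
  bit 1 = 1: r = r^2 * 13 mod 31 = 13^2 * 13 = 14*13 = 27
  -> A = 27
B = 13^14 mod 31  (bits of 14 = 1110)
  bit 0 = 1: r = r^2 * 13 mod 31 = 1^2 * 13 = 1*13 = 13
  bit 1 = 1: r = r^2 * 13 mod 31 = 13^2 * 13 = 14*13 = 27
  bit 2 = 1: r = r^2 * 13 mod 31 = 27^2 * 13 = 16*13 = 22
  bit 3 = 0: r = r^2 mod 31 = 22^2 = 19
  -> B = 19
s = B^a = 19^3 mod 31  (bits of 3 = 11)
  bit 0 = 1: r = r^2 * 19 mod 31 = 1^2 * 19 = 1*19 = 19
  bit 1 = 1: r = r^2 * 19 mod 31 = 19^2 * 19 = 20*19 = 8
  -> s = B^a = 8

Answer: 27 19 8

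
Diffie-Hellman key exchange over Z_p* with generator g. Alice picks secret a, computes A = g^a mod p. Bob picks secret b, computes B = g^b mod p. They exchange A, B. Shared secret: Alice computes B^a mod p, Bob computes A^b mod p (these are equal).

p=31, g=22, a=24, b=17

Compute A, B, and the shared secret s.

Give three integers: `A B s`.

A = 22^24 mod 31  (bits of 24 = 11000)
  bit 0 = 1: r = r^2 * 22 mod 31 = 1^2 * 22 = 1*22 = 22
  bit 1 = 1: r = r^2 * 22 mod 31 = 22^2 * 22 = 19*22 = 15
  bit 2 = 0: r = r^2 mod 31 = 15^2 = 8
  bit 3 = 0: r = r^2 mod 31 = 8^2 = 2
  bit 4 = 0: r = r^2 mod 31 = 2^2 = 4
  -> A = 4
B = 22^17 mod 31  (bits of 17 = 10001)
  bit 0 = 1: r = r^2 * 22 mod 31 = 1^2 * 22 = 1*22 = 22
  bit 1 = 0: r = r^2 mod 31 = 22^2 = 19
  bit 2 = 0: r = r^2 mod 31 = 19^2 = 20
  bit 3 = 0: r = r^2 mod 31 = 20^2 = 28
  bit 4 = 1: r = r^2 * 22 mod 31 = 28^2 * 22 = 9*22 = 12
  -> B = 12
s = B^a = 12^24 mod 31  (bits of 24 = 11000)
  bit 0 = 1: r = r^2 * 12 mod 31 = 1^2 * 12 = 1*12 = 12
  bit 1 = 1: r = r^2 * 12 mod 31 = 12^2 * 12 = 20*12 = 23
  bit 2 = 0: r = r^2 mod 31 = 23^2 = 2
  bit 3 = 0: r = r^2 mod 31 = 2^2 = 4
  bit 4 = 0: r = r^2 mod 31 = 4^2 = 16
  -> s = B^a = 16

Answer: 4 12 16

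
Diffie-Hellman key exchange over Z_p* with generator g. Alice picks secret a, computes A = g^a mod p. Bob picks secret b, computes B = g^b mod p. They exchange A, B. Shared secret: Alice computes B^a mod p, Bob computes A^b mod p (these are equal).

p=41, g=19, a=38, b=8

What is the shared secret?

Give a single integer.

A = 19^38 mod 41  (bits of 38 = 100110)
  bit 0 = 1: r = r^2 * 19 mod 41 = 1^2 * 19 = 1*19 = 19
  bit 1 = 0: r = r^2 mod 41 = 19^2 = 33
  bit 2 = 0: r = r^2 mod 41 = 33^2 = 23
  bit 3 = 1: r = r^2 * 19 mod 41 = 23^2 * 19 = 37*19 = 6
  bit 4 = 1: r = r^2 * 19 mod 41 = 6^2 * 19 = 36*19 = 28
  bit 5 = 0: r = r^2 mod 41 = 28^2 = 5
  -> A = 5
B = 19^8 mod 41  (bits of 8 = 1000)
  bit 0 = 1: r = r^2 * 19 mod 41 = 1^2 * 19 = 1*19 = 19
  bit 1 = 0: r = r^2 mod 41 = 19^2 = 33
  bit 2 = 0: r = r^2 mod 41 = 33^2 = 23
  bit 3 = 0: r = r^2 mod 41 = 23^2 = 37
  -> B = 37
s = B^a = 37^38 mod 41  (bits of 38 = 100110)
  bit 0 = 1: r = r^2 * 37 mod 41 = 1^2 * 37 = 1*37 = 37
  bit 1 = 0: r = r^2 mod 41 = 37^2 = 16
  bit 2 = 0: r = r^2 mod 41 = 16^2 = 10
  bit 3 = 1: r = r^2 * 37 mod 41 = 10^2 * 37 = 18*37 = 10
  bit 4 = 1: r = r^2 * 37 mod 41 = 10^2 * 37 = 18*37 = 10
  bit 5 = 0: r = r^2 mod 41 = 10^2 = 18
  -> s = B^a = 18

Answer: 18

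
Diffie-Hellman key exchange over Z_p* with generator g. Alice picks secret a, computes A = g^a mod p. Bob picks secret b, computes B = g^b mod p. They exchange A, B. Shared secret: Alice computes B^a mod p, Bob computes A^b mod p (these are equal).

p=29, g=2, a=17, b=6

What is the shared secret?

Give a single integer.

Answer: 13

Derivation:
A = 2^17 mod 29  (bits of 17 = 10001)
  bit 0 = 1: r = r^2 * 2 mod 29 = 1^2 * 2 = 1*2 = 2
  bit 1 = 0: r = r^2 mod 29 = 2^2 = 4
  bit 2 = 0: r = r^2 mod 29 = 4^2 = 16
  bit 3 = 0: r = r^2 mod 29 = 16^2 = 24
  bit 4 = 1: r = r^2 * 2 mod 29 = 24^2 * 2 = 25*2 = 21
  -> A = 21
B = 2^6 mod 29  (bits of 6 = 110)
  bit 0 = 1: r = r^2 * 2 mod 29 = 1^2 * 2 = 1*2 = 2
  bit 1 = 1: r = r^2 * 2 mod 29 = 2^2 * 2 = 4*2 = 8
  bit 2 = 0: r = r^2 mod 29 = 8^2 = 6
  -> B = 6
s = B^a = 6^17 mod 29  (bits of 17 = 10001)
  bit 0 = 1: r = r^2 * 6 mod 29 = 1^2 * 6 = 1*6 = 6
  bit 1 = 0: r = r^2 mod 29 = 6^2 = 7
  bit 2 = 0: r = r^2 mod 29 = 7^2 = 20
  bit 3 = 0: r = r^2 mod 29 = 20^2 = 23
  bit 4 = 1: r = r^2 * 6 mod 29 = 23^2 * 6 = 7*6 = 13
  -> s = B^a = 13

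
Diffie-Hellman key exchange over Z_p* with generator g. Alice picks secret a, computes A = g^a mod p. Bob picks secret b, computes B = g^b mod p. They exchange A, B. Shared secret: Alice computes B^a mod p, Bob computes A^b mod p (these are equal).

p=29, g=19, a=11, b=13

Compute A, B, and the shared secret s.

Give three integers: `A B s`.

Answer: 27 3 15

Derivation:
A = 19^11 mod 29  (bits of 11 = 1011)
  bit 0 = 1: r = r^2 * 19 mod 29 = 1^2 * 19 = 1*19 = 19
  bit 1 = 0: r = r^2 mod 29 = 19^2 = 13
  bit 2 = 1: r = r^2 * 19 mod 29 = 13^2 * 19 = 24*19 = 21
  bit 3 = 1: r = r^2 * 19 mod 29 = 21^2 * 19 = 6*19 = 27
  -> A = 27
B = 19^13 mod 29  (bits of 13 = 1101)
  bit 0 = 1: r = r^2 * 19 mod 29 = 1^2 * 19 = 1*19 = 19
  bit 1 = 1: r = r^2 * 19 mod 29 = 19^2 * 19 = 13*19 = 15
  bit 2 = 0: r = r^2 mod 29 = 15^2 = 22
  bit 3 = 1: r = r^2 * 19 mod 29 = 22^2 * 19 = 20*19 = 3
  -> B = 3
s = B^a = 3^11 mod 29  (bits of 11 = 1011)
  bit 0 = 1: r = r^2 * 3 mod 29 = 1^2 * 3 = 1*3 = 3
  bit 1 = 0: r = r^2 mod 29 = 3^2 = 9
  bit 2 = 1: r = r^2 * 3 mod 29 = 9^2 * 3 = 23*3 = 11
  bit 3 = 1: r = r^2 * 3 mod 29 = 11^2 * 3 = 5*3 = 15
  -> s = B^a = 15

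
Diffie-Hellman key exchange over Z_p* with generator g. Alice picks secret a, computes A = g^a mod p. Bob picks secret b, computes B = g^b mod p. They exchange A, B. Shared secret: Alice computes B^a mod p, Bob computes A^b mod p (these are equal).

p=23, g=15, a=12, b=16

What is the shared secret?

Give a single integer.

A = 15^12 mod 23  (bits of 12 = 1100)
  bit 0 = 1: r = r^2 * 15 mod 23 = 1^2 * 15 = 1*15 = 15
  bit 1 = 1: r = r^2 * 15 mod 23 = 15^2 * 15 = 18*15 = 17
  bit 2 = 0: r = r^2 mod 23 = 17^2 = 13
  bit 3 = 0: r = r^2 mod 23 = 13^2 = 8
  -> A = 8
B = 15^16 mod 23  (bits of 16 = 10000)
  bit 0 = 1: r = r^2 * 15 mod 23 = 1^2 * 15 = 1*15 = 15
  bit 1 = 0: r = r^2 mod 23 = 15^2 = 18
  bit 2 = 0: r = r^2 mod 23 = 18^2 = 2
  bit 3 = 0: r = r^2 mod 23 = 2^2 = 4
  bit 4 = 0: r = r^2 mod 23 = 4^2 = 16
  -> B = 16
s = B^a = 16^12 mod 23  (bits of 12 = 1100)
  bit 0 = 1: r = r^2 * 16 mod 23 = 1^2 * 16 = 1*16 = 16
  bit 1 = 1: r = r^2 * 16 mod 23 = 16^2 * 16 = 3*16 = 2
  bit 2 = 0: r = r^2 mod 23 = 2^2 = 4
  bit 3 = 0: r = r^2 mod 23 = 4^2 = 16
  -> s = B^a = 16

Answer: 16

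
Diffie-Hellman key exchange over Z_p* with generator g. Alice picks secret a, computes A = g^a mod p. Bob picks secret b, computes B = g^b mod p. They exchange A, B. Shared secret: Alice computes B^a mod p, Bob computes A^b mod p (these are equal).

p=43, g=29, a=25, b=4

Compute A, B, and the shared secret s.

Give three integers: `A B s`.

Answer: 26 17 15

Derivation:
A = 29^25 mod 43  (bits of 25 = 11001)
  bit 0 = 1: r = r^2 * 29 mod 43 = 1^2 * 29 = 1*29 = 29
  bit 1 = 1: r = r^2 * 29 mod 43 = 29^2 * 29 = 24*29 = 8
  bit 2 = 0: r = r^2 mod 43 = 8^2 = 21
  bit 3 = 0: r = r^2 mod 43 = 21^2 = 11
  bit 4 = 1: r = r^2 * 29 mod 43 = 11^2 * 29 = 35*29 = 26
  -> A = 26
B = 29^4 mod 43  (bits of 4 = 100)
  bit 0 = 1: r = r^2 * 29 mod 43 = 1^2 * 29 = 1*29 = 29
  bit 1 = 0: r = r^2 mod 43 = 29^2 = 24
  bit 2 = 0: r = r^2 mod 43 = 24^2 = 17
  -> B = 17
s = B^a = 17^25 mod 43  (bits of 25 = 11001)
  bit 0 = 1: r = r^2 * 17 mod 43 = 1^2 * 17 = 1*17 = 17
  bit 1 = 1: r = r^2 * 17 mod 43 = 17^2 * 17 = 31*17 = 11
  bit 2 = 0: r = r^2 mod 43 = 11^2 = 35
  bit 3 = 0: r = r^2 mod 43 = 35^2 = 21
  bit 4 = 1: r = r^2 * 17 mod 43 = 21^2 * 17 = 11*17 = 15
  -> s = B^a = 15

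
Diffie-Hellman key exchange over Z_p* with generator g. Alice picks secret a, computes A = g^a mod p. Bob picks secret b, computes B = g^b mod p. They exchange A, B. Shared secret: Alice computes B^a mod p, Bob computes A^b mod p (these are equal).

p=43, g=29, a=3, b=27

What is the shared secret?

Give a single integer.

A = 29^3 mod 43  (bits of 3 = 11)
  bit 0 = 1: r = r^2 * 29 mod 43 = 1^2 * 29 = 1*29 = 29
  bit 1 = 1: r = r^2 * 29 mod 43 = 29^2 * 29 = 24*29 = 8
  -> A = 8
B = 29^27 mod 43  (bits of 27 = 11011)
  bit 0 = 1: r = r^2 * 29 mod 43 = 1^2 * 29 = 1*29 = 29
  bit 1 = 1: r = r^2 * 29 mod 43 = 29^2 * 29 = 24*29 = 8
  bit 2 = 0: r = r^2 mod 43 = 8^2 = 21
  bit 3 = 1: r = r^2 * 29 mod 43 = 21^2 * 29 = 11*29 = 18
  bit 4 = 1: r = r^2 * 29 mod 43 = 18^2 * 29 = 23*29 = 22
  -> B = 22
s = B^a = 22^3 mod 43  (bits of 3 = 11)
  bit 0 = 1: r = r^2 * 22 mod 43 = 1^2 * 22 = 1*22 = 22
  bit 1 = 1: r = r^2 * 22 mod 43 = 22^2 * 22 = 11*22 = 27
  -> s = B^a = 27

Answer: 27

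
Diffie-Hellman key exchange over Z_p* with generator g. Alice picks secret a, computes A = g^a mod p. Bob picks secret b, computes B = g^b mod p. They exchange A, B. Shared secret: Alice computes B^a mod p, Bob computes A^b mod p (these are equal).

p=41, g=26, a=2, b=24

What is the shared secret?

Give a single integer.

Answer: 18

Derivation:
A = 26^2 mod 41  (bits of 2 = 10)
  bit 0 = 1: r = r^2 * 26 mod 41 = 1^2 * 26 = 1*26 = 26
  bit 1 = 0: r = r^2 mod 41 = 26^2 = 20
  -> A = 20
B = 26^24 mod 41  (bits of 24 = 11000)
  bit 0 = 1: r = r^2 * 26 mod 41 = 1^2 * 26 = 1*26 = 26
  bit 1 = 1: r = r^2 * 26 mod 41 = 26^2 * 26 = 20*26 = 28
  bit 2 = 0: r = r^2 mod 41 = 28^2 = 5
  bit 3 = 0: r = r^2 mod 41 = 5^2 = 25
  bit 4 = 0: r = r^2 mod 41 = 25^2 = 10
  -> B = 10
s = B^a = 10^2 mod 41  (bits of 2 = 10)
  bit 0 = 1: r = r^2 * 10 mod 41 = 1^2 * 10 = 1*10 = 10
  bit 1 = 0: r = r^2 mod 41 = 10^2 = 18
  -> s = B^a = 18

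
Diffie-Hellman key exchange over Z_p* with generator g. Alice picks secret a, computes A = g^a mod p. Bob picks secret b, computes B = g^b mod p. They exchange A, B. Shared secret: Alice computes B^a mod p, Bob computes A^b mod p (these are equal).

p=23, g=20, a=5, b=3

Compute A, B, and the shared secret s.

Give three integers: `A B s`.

Answer: 10 19 11

Derivation:
A = 20^5 mod 23  (bits of 5 = 101)
  bit 0 = 1: r = r^2 * 20 mod 23 = 1^2 * 20 = 1*20 = 20
  bit 1 = 0: r = r^2 mod 23 = 20^2 = 9
  bit 2 = 1: r = r^2 * 20 mod 23 = 9^2 * 20 = 12*20 = 10
  -> A = 10
B = 20^3 mod 23  (bits of 3 = 11)
  bit 0 = 1: r = r^2 * 20 mod 23 = 1^2 * 20 = 1*20 = 20
  bit 1 = 1: r = r^2 * 20 mod 23 = 20^2 * 20 = 9*20 = 19
  -> B = 19
s = B^a = 19^5 mod 23  (bits of 5 = 101)
  bit 0 = 1: r = r^2 * 19 mod 23 = 1^2 * 19 = 1*19 = 19
  bit 1 = 0: r = r^2 mod 23 = 19^2 = 16
  bit 2 = 1: r = r^2 * 19 mod 23 = 16^2 * 19 = 3*19 = 11
  -> s = B^a = 11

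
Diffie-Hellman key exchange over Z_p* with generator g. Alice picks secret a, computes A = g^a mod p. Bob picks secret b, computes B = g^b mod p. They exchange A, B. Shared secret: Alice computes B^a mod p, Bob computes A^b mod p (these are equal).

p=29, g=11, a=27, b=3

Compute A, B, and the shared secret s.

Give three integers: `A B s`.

Answer: 8 26 19

Derivation:
A = 11^27 mod 29  (bits of 27 = 11011)
  bit 0 = 1: r = r^2 * 11 mod 29 = 1^2 * 11 = 1*11 = 11
  bit 1 = 1: r = r^2 * 11 mod 29 = 11^2 * 11 = 5*11 = 26
  bit 2 = 0: r = r^2 mod 29 = 26^2 = 9
  bit 3 = 1: r = r^2 * 11 mod 29 = 9^2 * 11 = 23*11 = 21
  bit 4 = 1: r = r^2 * 11 mod 29 = 21^2 * 11 = 6*11 = 8
  -> A = 8
B = 11^3 mod 29  (bits of 3 = 11)
  bit 0 = 1: r = r^2 * 11 mod 29 = 1^2 * 11 = 1*11 = 11
  bit 1 = 1: r = r^2 * 11 mod 29 = 11^2 * 11 = 5*11 = 26
  -> B = 26
s = B^a = 26^27 mod 29  (bits of 27 = 11011)
  bit 0 = 1: r = r^2 * 26 mod 29 = 1^2 * 26 = 1*26 = 26
  bit 1 = 1: r = r^2 * 26 mod 29 = 26^2 * 26 = 9*26 = 2
  bit 2 = 0: r = r^2 mod 29 = 2^2 = 4
  bit 3 = 1: r = r^2 * 26 mod 29 = 4^2 * 26 = 16*26 = 10
  bit 4 = 1: r = r^2 * 26 mod 29 = 10^2 * 26 = 13*26 = 19
  -> s = B^a = 19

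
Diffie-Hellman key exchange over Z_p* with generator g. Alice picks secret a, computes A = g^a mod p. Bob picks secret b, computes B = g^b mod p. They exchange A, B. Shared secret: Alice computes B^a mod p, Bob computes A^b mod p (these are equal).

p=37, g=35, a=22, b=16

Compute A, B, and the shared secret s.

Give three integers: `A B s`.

Answer: 21 9 12

Derivation:
A = 35^22 mod 37  (bits of 22 = 10110)
  bit 0 = 1: r = r^2 * 35 mod 37 = 1^2 * 35 = 1*35 = 35
  bit 1 = 0: r = r^2 mod 37 = 35^2 = 4
  bit 2 = 1: r = r^2 * 35 mod 37 = 4^2 * 35 = 16*35 = 5
  bit 3 = 1: r = r^2 * 35 mod 37 = 5^2 * 35 = 25*35 = 24
  bit 4 = 0: r = r^2 mod 37 = 24^2 = 21
  -> A = 21
B = 35^16 mod 37  (bits of 16 = 10000)
  bit 0 = 1: r = r^2 * 35 mod 37 = 1^2 * 35 = 1*35 = 35
  bit 1 = 0: r = r^2 mod 37 = 35^2 = 4
  bit 2 = 0: r = r^2 mod 37 = 4^2 = 16
  bit 3 = 0: r = r^2 mod 37 = 16^2 = 34
  bit 4 = 0: r = r^2 mod 37 = 34^2 = 9
  -> B = 9
s = B^a = 9^22 mod 37  (bits of 22 = 10110)
  bit 0 = 1: r = r^2 * 9 mod 37 = 1^2 * 9 = 1*9 = 9
  bit 1 = 0: r = r^2 mod 37 = 9^2 = 7
  bit 2 = 1: r = r^2 * 9 mod 37 = 7^2 * 9 = 12*9 = 34
  bit 3 = 1: r = r^2 * 9 mod 37 = 34^2 * 9 = 9*9 = 7
  bit 4 = 0: r = r^2 mod 37 = 7^2 = 12
  -> s = B^a = 12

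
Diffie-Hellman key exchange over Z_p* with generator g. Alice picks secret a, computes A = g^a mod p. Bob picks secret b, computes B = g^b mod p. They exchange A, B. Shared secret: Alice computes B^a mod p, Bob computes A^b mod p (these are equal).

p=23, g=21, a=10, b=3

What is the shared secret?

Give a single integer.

A = 21^10 mod 23  (bits of 10 = 1010)
  bit 0 = 1: r = r^2 * 21 mod 23 = 1^2 * 21 = 1*21 = 21
  bit 1 = 0: r = r^2 mod 23 = 21^2 = 4
  bit 2 = 1: r = r^2 * 21 mod 23 = 4^2 * 21 = 16*21 = 14
  bit 3 = 0: r = r^2 mod 23 = 14^2 = 12
  -> A = 12
B = 21^3 mod 23  (bits of 3 = 11)
  bit 0 = 1: r = r^2 * 21 mod 23 = 1^2 * 21 = 1*21 = 21
  bit 1 = 1: r = r^2 * 21 mod 23 = 21^2 * 21 = 4*21 = 15
  -> B = 15
s = B^a = 15^10 mod 23  (bits of 10 = 1010)
  bit 0 = 1: r = r^2 * 15 mod 23 = 1^2 * 15 = 1*15 = 15
  bit 1 = 0: r = r^2 mod 23 = 15^2 = 18
  bit 2 = 1: r = r^2 * 15 mod 23 = 18^2 * 15 = 2*15 = 7
  bit 3 = 0: r = r^2 mod 23 = 7^2 = 3
  -> s = B^a = 3

Answer: 3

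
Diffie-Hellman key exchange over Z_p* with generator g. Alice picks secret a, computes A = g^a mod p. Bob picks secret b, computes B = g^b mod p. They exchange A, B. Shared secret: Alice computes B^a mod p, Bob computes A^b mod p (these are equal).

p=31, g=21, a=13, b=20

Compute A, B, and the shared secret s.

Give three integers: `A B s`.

Answer: 22 25 25

Derivation:
A = 21^13 mod 31  (bits of 13 = 1101)
  bit 0 = 1: r = r^2 * 21 mod 31 = 1^2 * 21 = 1*21 = 21
  bit 1 = 1: r = r^2 * 21 mod 31 = 21^2 * 21 = 7*21 = 23
  bit 2 = 0: r = r^2 mod 31 = 23^2 = 2
  bit 3 = 1: r = r^2 * 21 mod 31 = 2^2 * 21 = 4*21 = 22
  -> A = 22
B = 21^20 mod 31  (bits of 20 = 10100)
  bit 0 = 1: r = r^2 * 21 mod 31 = 1^2 * 21 = 1*21 = 21
  bit 1 = 0: r = r^2 mod 31 = 21^2 = 7
  bit 2 = 1: r = r^2 * 21 mod 31 = 7^2 * 21 = 18*21 = 6
  bit 3 = 0: r = r^2 mod 31 = 6^2 = 5
  bit 4 = 0: r = r^2 mod 31 = 5^2 = 25
  -> B = 25
s = B^a = 25^13 mod 31  (bits of 13 = 1101)
  bit 0 = 1: r = r^2 * 25 mod 31 = 1^2 * 25 = 1*25 = 25
  bit 1 = 1: r = r^2 * 25 mod 31 = 25^2 * 25 = 5*25 = 1
  bit 2 = 0: r = r^2 mod 31 = 1^2 = 1
  bit 3 = 1: r = r^2 * 25 mod 31 = 1^2 * 25 = 1*25 = 25
  -> s = B^a = 25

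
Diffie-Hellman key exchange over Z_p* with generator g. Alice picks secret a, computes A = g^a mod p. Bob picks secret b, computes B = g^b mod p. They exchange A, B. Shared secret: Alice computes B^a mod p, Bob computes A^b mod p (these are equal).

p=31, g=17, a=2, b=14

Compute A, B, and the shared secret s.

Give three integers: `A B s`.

A = 17^2 mod 31  (bits of 2 = 10)
  bit 0 = 1: r = r^2 * 17 mod 31 = 1^2 * 17 = 1*17 = 17
  bit 1 = 0: r = r^2 mod 31 = 17^2 = 10
  -> A = 10
B = 17^14 mod 31  (bits of 14 = 1110)
  bit 0 = 1: r = r^2 * 17 mod 31 = 1^2 * 17 = 1*17 = 17
  bit 1 = 1: r = r^2 * 17 mod 31 = 17^2 * 17 = 10*17 = 15
  bit 2 = 1: r = r^2 * 17 mod 31 = 15^2 * 17 = 8*17 = 12
  bit 3 = 0: r = r^2 mod 31 = 12^2 = 20
  -> B = 20
s = B^a = 20^2 mod 31  (bits of 2 = 10)
  bit 0 = 1: r = r^2 * 20 mod 31 = 1^2 * 20 = 1*20 = 20
  bit 1 = 0: r = r^2 mod 31 = 20^2 = 28
  -> s = B^a = 28

Answer: 10 20 28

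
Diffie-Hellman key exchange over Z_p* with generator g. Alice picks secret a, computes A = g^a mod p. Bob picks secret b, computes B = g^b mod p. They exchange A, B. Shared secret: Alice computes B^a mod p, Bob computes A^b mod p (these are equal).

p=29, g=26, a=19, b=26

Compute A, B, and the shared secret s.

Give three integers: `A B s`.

Answer: 11 13 6

Derivation:
A = 26^19 mod 29  (bits of 19 = 10011)
  bit 0 = 1: r = r^2 * 26 mod 29 = 1^2 * 26 = 1*26 = 26
  bit 1 = 0: r = r^2 mod 29 = 26^2 = 9
  bit 2 = 0: r = r^2 mod 29 = 9^2 = 23
  bit 3 = 1: r = r^2 * 26 mod 29 = 23^2 * 26 = 7*26 = 8
  bit 4 = 1: r = r^2 * 26 mod 29 = 8^2 * 26 = 6*26 = 11
  -> A = 11
B = 26^26 mod 29  (bits of 26 = 11010)
  bit 0 = 1: r = r^2 * 26 mod 29 = 1^2 * 26 = 1*26 = 26
  bit 1 = 1: r = r^2 * 26 mod 29 = 26^2 * 26 = 9*26 = 2
  bit 2 = 0: r = r^2 mod 29 = 2^2 = 4
  bit 3 = 1: r = r^2 * 26 mod 29 = 4^2 * 26 = 16*26 = 10
  bit 4 = 0: r = r^2 mod 29 = 10^2 = 13
  -> B = 13
s = B^a = 13^19 mod 29  (bits of 19 = 10011)
  bit 0 = 1: r = r^2 * 13 mod 29 = 1^2 * 13 = 1*13 = 13
  bit 1 = 0: r = r^2 mod 29 = 13^2 = 24
  bit 2 = 0: r = r^2 mod 29 = 24^2 = 25
  bit 3 = 1: r = r^2 * 13 mod 29 = 25^2 * 13 = 16*13 = 5
  bit 4 = 1: r = r^2 * 13 mod 29 = 5^2 * 13 = 25*13 = 6
  -> s = B^a = 6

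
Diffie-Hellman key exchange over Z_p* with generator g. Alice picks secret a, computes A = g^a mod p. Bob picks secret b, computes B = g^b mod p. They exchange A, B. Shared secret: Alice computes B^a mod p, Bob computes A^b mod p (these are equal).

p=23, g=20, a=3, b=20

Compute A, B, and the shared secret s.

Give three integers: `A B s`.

A = 20^3 mod 23  (bits of 3 = 11)
  bit 0 = 1: r = r^2 * 20 mod 23 = 1^2 * 20 = 1*20 = 20
  bit 1 = 1: r = r^2 * 20 mod 23 = 20^2 * 20 = 9*20 = 19
  -> A = 19
B = 20^20 mod 23  (bits of 20 = 10100)
  bit 0 = 1: r = r^2 * 20 mod 23 = 1^2 * 20 = 1*20 = 20
  bit 1 = 0: r = r^2 mod 23 = 20^2 = 9
  bit 2 = 1: r = r^2 * 20 mod 23 = 9^2 * 20 = 12*20 = 10
  bit 3 = 0: r = r^2 mod 23 = 10^2 = 8
  bit 4 = 0: r = r^2 mod 23 = 8^2 = 18
  -> B = 18
s = B^a = 18^3 mod 23  (bits of 3 = 11)
  bit 0 = 1: r = r^2 * 18 mod 23 = 1^2 * 18 = 1*18 = 18
  bit 1 = 1: r = r^2 * 18 mod 23 = 18^2 * 18 = 2*18 = 13
  -> s = B^a = 13

Answer: 19 18 13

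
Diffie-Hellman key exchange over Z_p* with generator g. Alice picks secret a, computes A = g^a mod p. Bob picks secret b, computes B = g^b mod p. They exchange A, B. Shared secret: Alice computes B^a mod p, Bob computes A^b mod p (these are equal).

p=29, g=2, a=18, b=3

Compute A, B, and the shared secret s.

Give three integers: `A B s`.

A = 2^18 mod 29  (bits of 18 = 10010)
  bit 0 = 1: r = r^2 * 2 mod 29 = 1^2 * 2 = 1*2 = 2
  bit 1 = 0: r = r^2 mod 29 = 2^2 = 4
  bit 2 = 0: r = r^2 mod 29 = 4^2 = 16
  bit 3 = 1: r = r^2 * 2 mod 29 = 16^2 * 2 = 24*2 = 19
  bit 4 = 0: r = r^2 mod 29 = 19^2 = 13
  -> A = 13
B = 2^3 mod 29  (bits of 3 = 11)
  bit 0 = 1: r = r^2 * 2 mod 29 = 1^2 * 2 = 1*2 = 2
  bit 1 = 1: r = r^2 * 2 mod 29 = 2^2 * 2 = 4*2 = 8
  -> B = 8
s = B^a = 8^18 mod 29  (bits of 18 = 10010)
  bit 0 = 1: r = r^2 * 8 mod 29 = 1^2 * 8 = 1*8 = 8
  bit 1 = 0: r = r^2 mod 29 = 8^2 = 6
  bit 2 = 0: r = r^2 mod 29 = 6^2 = 7
  bit 3 = 1: r = r^2 * 8 mod 29 = 7^2 * 8 = 20*8 = 15
  bit 4 = 0: r = r^2 mod 29 = 15^2 = 22
  -> s = B^a = 22

Answer: 13 8 22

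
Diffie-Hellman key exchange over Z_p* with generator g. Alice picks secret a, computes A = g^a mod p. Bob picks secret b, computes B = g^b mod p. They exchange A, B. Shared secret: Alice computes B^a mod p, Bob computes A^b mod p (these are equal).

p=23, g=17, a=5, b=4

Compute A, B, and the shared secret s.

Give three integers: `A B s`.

Answer: 21 8 16

Derivation:
A = 17^5 mod 23  (bits of 5 = 101)
  bit 0 = 1: r = r^2 * 17 mod 23 = 1^2 * 17 = 1*17 = 17
  bit 1 = 0: r = r^2 mod 23 = 17^2 = 13
  bit 2 = 1: r = r^2 * 17 mod 23 = 13^2 * 17 = 8*17 = 21
  -> A = 21
B = 17^4 mod 23  (bits of 4 = 100)
  bit 0 = 1: r = r^2 * 17 mod 23 = 1^2 * 17 = 1*17 = 17
  bit 1 = 0: r = r^2 mod 23 = 17^2 = 13
  bit 2 = 0: r = r^2 mod 23 = 13^2 = 8
  -> B = 8
s = B^a = 8^5 mod 23  (bits of 5 = 101)
  bit 0 = 1: r = r^2 * 8 mod 23 = 1^2 * 8 = 1*8 = 8
  bit 1 = 0: r = r^2 mod 23 = 8^2 = 18
  bit 2 = 1: r = r^2 * 8 mod 23 = 18^2 * 8 = 2*8 = 16
  -> s = B^a = 16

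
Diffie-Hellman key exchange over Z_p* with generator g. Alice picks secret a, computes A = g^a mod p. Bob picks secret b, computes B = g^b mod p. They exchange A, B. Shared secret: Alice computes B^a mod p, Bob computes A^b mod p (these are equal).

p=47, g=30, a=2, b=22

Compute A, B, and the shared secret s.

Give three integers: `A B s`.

Answer: 7 36 27

Derivation:
A = 30^2 mod 47  (bits of 2 = 10)
  bit 0 = 1: r = r^2 * 30 mod 47 = 1^2 * 30 = 1*30 = 30
  bit 1 = 0: r = r^2 mod 47 = 30^2 = 7
  -> A = 7
B = 30^22 mod 47  (bits of 22 = 10110)
  bit 0 = 1: r = r^2 * 30 mod 47 = 1^2 * 30 = 1*30 = 30
  bit 1 = 0: r = r^2 mod 47 = 30^2 = 7
  bit 2 = 1: r = r^2 * 30 mod 47 = 7^2 * 30 = 2*30 = 13
  bit 3 = 1: r = r^2 * 30 mod 47 = 13^2 * 30 = 28*30 = 41
  bit 4 = 0: r = r^2 mod 47 = 41^2 = 36
  -> B = 36
s = B^a = 36^2 mod 47  (bits of 2 = 10)
  bit 0 = 1: r = r^2 * 36 mod 47 = 1^2 * 36 = 1*36 = 36
  bit 1 = 0: r = r^2 mod 47 = 36^2 = 27
  -> s = B^a = 27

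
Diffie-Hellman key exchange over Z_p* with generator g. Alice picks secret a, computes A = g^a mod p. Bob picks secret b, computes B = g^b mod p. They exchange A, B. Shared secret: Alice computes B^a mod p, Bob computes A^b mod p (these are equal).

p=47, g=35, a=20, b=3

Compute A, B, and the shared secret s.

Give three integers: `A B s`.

A = 35^20 mod 47  (bits of 20 = 10100)
  bit 0 = 1: r = r^2 * 35 mod 47 = 1^2 * 35 = 1*35 = 35
  bit 1 = 0: r = r^2 mod 47 = 35^2 = 3
  bit 2 = 1: r = r^2 * 35 mod 47 = 3^2 * 35 = 9*35 = 33
  bit 3 = 0: r = r^2 mod 47 = 33^2 = 8
  bit 4 = 0: r = r^2 mod 47 = 8^2 = 17
  -> A = 17
B = 35^3 mod 47  (bits of 3 = 11)
  bit 0 = 1: r = r^2 * 35 mod 47 = 1^2 * 35 = 1*35 = 35
  bit 1 = 1: r = r^2 * 35 mod 47 = 35^2 * 35 = 3*35 = 11
  -> B = 11
s = B^a = 11^20 mod 47  (bits of 20 = 10100)
  bit 0 = 1: r = r^2 * 11 mod 47 = 1^2 * 11 = 1*11 = 11
  bit 1 = 0: r = r^2 mod 47 = 11^2 = 27
  bit 2 = 1: r = r^2 * 11 mod 47 = 27^2 * 11 = 24*11 = 29
  bit 3 = 0: r = r^2 mod 47 = 29^2 = 42
  bit 4 = 0: r = r^2 mod 47 = 42^2 = 25
  -> s = B^a = 25

Answer: 17 11 25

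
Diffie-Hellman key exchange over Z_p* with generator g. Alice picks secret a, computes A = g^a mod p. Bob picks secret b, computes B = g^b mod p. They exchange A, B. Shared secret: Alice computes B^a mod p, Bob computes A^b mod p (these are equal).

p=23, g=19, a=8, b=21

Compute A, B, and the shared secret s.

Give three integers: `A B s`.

Answer: 9 17 18

Derivation:
A = 19^8 mod 23  (bits of 8 = 1000)
  bit 0 = 1: r = r^2 * 19 mod 23 = 1^2 * 19 = 1*19 = 19
  bit 1 = 0: r = r^2 mod 23 = 19^2 = 16
  bit 2 = 0: r = r^2 mod 23 = 16^2 = 3
  bit 3 = 0: r = r^2 mod 23 = 3^2 = 9
  -> A = 9
B = 19^21 mod 23  (bits of 21 = 10101)
  bit 0 = 1: r = r^2 * 19 mod 23 = 1^2 * 19 = 1*19 = 19
  bit 1 = 0: r = r^2 mod 23 = 19^2 = 16
  bit 2 = 1: r = r^2 * 19 mod 23 = 16^2 * 19 = 3*19 = 11
  bit 3 = 0: r = r^2 mod 23 = 11^2 = 6
  bit 4 = 1: r = r^2 * 19 mod 23 = 6^2 * 19 = 13*19 = 17
  -> B = 17
s = B^a = 17^8 mod 23  (bits of 8 = 1000)
  bit 0 = 1: r = r^2 * 17 mod 23 = 1^2 * 17 = 1*17 = 17
  bit 1 = 0: r = r^2 mod 23 = 17^2 = 13
  bit 2 = 0: r = r^2 mod 23 = 13^2 = 8
  bit 3 = 0: r = r^2 mod 23 = 8^2 = 18
  -> s = B^a = 18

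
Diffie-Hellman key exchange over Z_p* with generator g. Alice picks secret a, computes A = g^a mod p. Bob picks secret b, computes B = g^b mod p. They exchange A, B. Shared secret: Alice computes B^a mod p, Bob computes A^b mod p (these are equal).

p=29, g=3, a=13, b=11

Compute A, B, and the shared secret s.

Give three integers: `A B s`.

Answer: 19 15 27

Derivation:
A = 3^13 mod 29  (bits of 13 = 1101)
  bit 0 = 1: r = r^2 * 3 mod 29 = 1^2 * 3 = 1*3 = 3
  bit 1 = 1: r = r^2 * 3 mod 29 = 3^2 * 3 = 9*3 = 27
  bit 2 = 0: r = r^2 mod 29 = 27^2 = 4
  bit 3 = 1: r = r^2 * 3 mod 29 = 4^2 * 3 = 16*3 = 19
  -> A = 19
B = 3^11 mod 29  (bits of 11 = 1011)
  bit 0 = 1: r = r^2 * 3 mod 29 = 1^2 * 3 = 1*3 = 3
  bit 1 = 0: r = r^2 mod 29 = 3^2 = 9
  bit 2 = 1: r = r^2 * 3 mod 29 = 9^2 * 3 = 23*3 = 11
  bit 3 = 1: r = r^2 * 3 mod 29 = 11^2 * 3 = 5*3 = 15
  -> B = 15
s = B^a = 15^13 mod 29  (bits of 13 = 1101)
  bit 0 = 1: r = r^2 * 15 mod 29 = 1^2 * 15 = 1*15 = 15
  bit 1 = 1: r = r^2 * 15 mod 29 = 15^2 * 15 = 22*15 = 11
  bit 2 = 0: r = r^2 mod 29 = 11^2 = 5
  bit 3 = 1: r = r^2 * 15 mod 29 = 5^2 * 15 = 25*15 = 27
  -> s = B^a = 27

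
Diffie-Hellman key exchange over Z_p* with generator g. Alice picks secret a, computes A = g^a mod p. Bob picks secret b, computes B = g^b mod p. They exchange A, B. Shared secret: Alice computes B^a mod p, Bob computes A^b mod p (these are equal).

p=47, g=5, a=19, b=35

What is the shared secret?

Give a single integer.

Answer: 15

Derivation:
A = 5^19 mod 47  (bits of 19 = 10011)
  bit 0 = 1: r = r^2 * 5 mod 47 = 1^2 * 5 = 1*5 = 5
  bit 1 = 0: r = r^2 mod 47 = 5^2 = 25
  bit 2 = 0: r = r^2 mod 47 = 25^2 = 14
  bit 3 = 1: r = r^2 * 5 mod 47 = 14^2 * 5 = 8*5 = 40
  bit 4 = 1: r = r^2 * 5 mod 47 = 40^2 * 5 = 2*5 = 10
  -> A = 10
B = 5^35 mod 47  (bits of 35 = 100011)
  bit 0 = 1: r = r^2 * 5 mod 47 = 1^2 * 5 = 1*5 = 5
  bit 1 = 0: r = r^2 mod 47 = 5^2 = 25
  bit 2 = 0: r = r^2 mod 47 = 25^2 = 14
  bit 3 = 0: r = r^2 mod 47 = 14^2 = 8
  bit 4 = 1: r = r^2 * 5 mod 47 = 8^2 * 5 = 17*5 = 38
  bit 5 = 1: r = r^2 * 5 mod 47 = 38^2 * 5 = 34*5 = 29
  -> B = 29
s = B^a = 29^19 mod 47  (bits of 19 = 10011)
  bit 0 = 1: r = r^2 * 29 mod 47 = 1^2 * 29 = 1*29 = 29
  bit 1 = 0: r = r^2 mod 47 = 29^2 = 42
  bit 2 = 0: r = r^2 mod 47 = 42^2 = 25
  bit 3 = 1: r = r^2 * 29 mod 47 = 25^2 * 29 = 14*29 = 30
  bit 4 = 1: r = r^2 * 29 mod 47 = 30^2 * 29 = 7*29 = 15
  -> s = B^a = 15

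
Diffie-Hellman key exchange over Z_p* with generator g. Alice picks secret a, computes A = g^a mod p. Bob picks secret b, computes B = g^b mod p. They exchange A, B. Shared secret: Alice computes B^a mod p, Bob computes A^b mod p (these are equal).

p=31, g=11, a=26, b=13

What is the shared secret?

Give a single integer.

A = 11^26 mod 31  (bits of 26 = 11010)
  bit 0 = 1: r = r^2 * 11 mod 31 = 1^2 * 11 = 1*11 = 11
  bit 1 = 1: r = r^2 * 11 mod 31 = 11^2 * 11 = 28*11 = 29
  bit 2 = 0: r = r^2 mod 31 = 29^2 = 4
  bit 3 = 1: r = r^2 * 11 mod 31 = 4^2 * 11 = 16*11 = 21
  bit 4 = 0: r = r^2 mod 31 = 21^2 = 7
  -> A = 7
B = 11^13 mod 31  (bits of 13 = 1101)
  bit 0 = 1: r = r^2 * 11 mod 31 = 1^2 * 11 = 1*11 = 11
  bit 1 = 1: r = r^2 * 11 mod 31 = 11^2 * 11 = 28*11 = 29
  bit 2 = 0: r = r^2 mod 31 = 29^2 = 4
  bit 3 = 1: r = r^2 * 11 mod 31 = 4^2 * 11 = 16*11 = 21
  -> B = 21
s = B^a = 21^26 mod 31  (bits of 26 = 11010)
  bit 0 = 1: r = r^2 * 21 mod 31 = 1^2 * 21 = 1*21 = 21
  bit 1 = 1: r = r^2 * 21 mod 31 = 21^2 * 21 = 7*21 = 23
  bit 2 = 0: r = r^2 mod 31 = 23^2 = 2
  bit 3 = 1: r = r^2 * 21 mod 31 = 2^2 * 21 = 4*21 = 22
  bit 4 = 0: r = r^2 mod 31 = 22^2 = 19
  -> s = B^a = 19

Answer: 19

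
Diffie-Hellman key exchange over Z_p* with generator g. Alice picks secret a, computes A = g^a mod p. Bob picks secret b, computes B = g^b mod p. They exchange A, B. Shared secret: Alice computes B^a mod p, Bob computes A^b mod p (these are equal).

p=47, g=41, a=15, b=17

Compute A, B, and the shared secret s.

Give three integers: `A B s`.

A = 41^15 mod 47  (bits of 15 = 1111)
  bit 0 = 1: r = r^2 * 41 mod 47 = 1^2 * 41 = 1*41 = 41
  bit 1 = 1: r = r^2 * 41 mod 47 = 41^2 * 41 = 36*41 = 19
  bit 2 = 1: r = r^2 * 41 mod 47 = 19^2 * 41 = 32*41 = 43
  bit 3 = 1: r = r^2 * 41 mod 47 = 43^2 * 41 = 16*41 = 45
  -> A = 45
B = 41^17 mod 47  (bits of 17 = 10001)
  bit 0 = 1: r = r^2 * 41 mod 47 = 1^2 * 41 = 1*41 = 41
  bit 1 = 0: r = r^2 mod 47 = 41^2 = 36
  bit 2 = 0: r = r^2 mod 47 = 36^2 = 27
  bit 3 = 0: r = r^2 mod 47 = 27^2 = 24
  bit 4 = 1: r = r^2 * 41 mod 47 = 24^2 * 41 = 12*41 = 22
  -> B = 22
s = B^a = 22^15 mod 47  (bits of 15 = 1111)
  bit 0 = 1: r = r^2 * 22 mod 47 = 1^2 * 22 = 1*22 = 22
  bit 1 = 1: r = r^2 * 22 mod 47 = 22^2 * 22 = 14*22 = 26
  bit 2 = 1: r = r^2 * 22 mod 47 = 26^2 * 22 = 18*22 = 20
  bit 3 = 1: r = r^2 * 22 mod 47 = 20^2 * 22 = 24*22 = 11
  -> s = B^a = 11

Answer: 45 22 11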